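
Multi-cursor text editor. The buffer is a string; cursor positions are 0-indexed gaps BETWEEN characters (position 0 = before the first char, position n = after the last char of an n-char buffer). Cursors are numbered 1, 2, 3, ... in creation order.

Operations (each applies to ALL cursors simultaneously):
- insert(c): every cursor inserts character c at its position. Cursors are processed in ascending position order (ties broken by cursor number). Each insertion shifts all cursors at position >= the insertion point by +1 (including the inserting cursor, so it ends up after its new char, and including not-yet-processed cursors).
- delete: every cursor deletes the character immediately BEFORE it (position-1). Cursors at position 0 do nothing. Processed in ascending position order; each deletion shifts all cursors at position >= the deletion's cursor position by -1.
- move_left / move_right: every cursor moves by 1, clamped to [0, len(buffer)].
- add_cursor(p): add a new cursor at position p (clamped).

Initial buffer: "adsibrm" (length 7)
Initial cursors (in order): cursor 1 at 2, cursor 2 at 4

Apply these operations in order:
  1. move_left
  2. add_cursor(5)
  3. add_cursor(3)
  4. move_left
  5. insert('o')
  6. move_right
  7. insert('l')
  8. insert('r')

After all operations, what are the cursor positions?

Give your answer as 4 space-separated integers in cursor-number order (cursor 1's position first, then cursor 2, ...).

Answer: 4 12 17 12

Derivation:
After op 1 (move_left): buffer="adsibrm" (len 7), cursors c1@1 c2@3, authorship .......
After op 2 (add_cursor(5)): buffer="adsibrm" (len 7), cursors c1@1 c2@3 c3@5, authorship .......
After op 3 (add_cursor(3)): buffer="adsibrm" (len 7), cursors c1@1 c2@3 c4@3 c3@5, authorship .......
After op 4 (move_left): buffer="adsibrm" (len 7), cursors c1@0 c2@2 c4@2 c3@4, authorship .......
After op 5 (insert('o')): buffer="oadoosiobrm" (len 11), cursors c1@1 c2@5 c4@5 c3@8, authorship 1..24..3...
After op 6 (move_right): buffer="oadoosiobrm" (len 11), cursors c1@2 c2@6 c4@6 c3@9, authorship 1..24..3...
After op 7 (insert('l')): buffer="oaldoosllioblrm" (len 15), cursors c1@3 c2@9 c4@9 c3@13, authorship 1.1.24.24.3.3..
After op 8 (insert('r')): buffer="oalrdoosllrrioblrrm" (len 19), cursors c1@4 c2@12 c4@12 c3@17, authorship 1.11.24.2424.3.33..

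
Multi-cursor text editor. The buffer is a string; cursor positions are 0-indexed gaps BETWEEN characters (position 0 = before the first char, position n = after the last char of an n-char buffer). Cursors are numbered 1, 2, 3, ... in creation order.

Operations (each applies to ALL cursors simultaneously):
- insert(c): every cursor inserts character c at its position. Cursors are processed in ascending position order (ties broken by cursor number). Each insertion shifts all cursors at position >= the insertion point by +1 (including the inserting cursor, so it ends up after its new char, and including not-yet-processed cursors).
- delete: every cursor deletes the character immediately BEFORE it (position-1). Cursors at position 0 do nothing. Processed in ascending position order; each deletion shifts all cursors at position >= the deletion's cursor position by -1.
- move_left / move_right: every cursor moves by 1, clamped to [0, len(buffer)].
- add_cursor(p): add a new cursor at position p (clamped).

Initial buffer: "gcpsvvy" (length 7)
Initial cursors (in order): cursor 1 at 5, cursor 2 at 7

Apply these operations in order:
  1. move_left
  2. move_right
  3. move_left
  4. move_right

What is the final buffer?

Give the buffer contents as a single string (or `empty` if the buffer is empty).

After op 1 (move_left): buffer="gcpsvvy" (len 7), cursors c1@4 c2@6, authorship .......
After op 2 (move_right): buffer="gcpsvvy" (len 7), cursors c1@5 c2@7, authorship .......
After op 3 (move_left): buffer="gcpsvvy" (len 7), cursors c1@4 c2@6, authorship .......
After op 4 (move_right): buffer="gcpsvvy" (len 7), cursors c1@5 c2@7, authorship .......

Answer: gcpsvvy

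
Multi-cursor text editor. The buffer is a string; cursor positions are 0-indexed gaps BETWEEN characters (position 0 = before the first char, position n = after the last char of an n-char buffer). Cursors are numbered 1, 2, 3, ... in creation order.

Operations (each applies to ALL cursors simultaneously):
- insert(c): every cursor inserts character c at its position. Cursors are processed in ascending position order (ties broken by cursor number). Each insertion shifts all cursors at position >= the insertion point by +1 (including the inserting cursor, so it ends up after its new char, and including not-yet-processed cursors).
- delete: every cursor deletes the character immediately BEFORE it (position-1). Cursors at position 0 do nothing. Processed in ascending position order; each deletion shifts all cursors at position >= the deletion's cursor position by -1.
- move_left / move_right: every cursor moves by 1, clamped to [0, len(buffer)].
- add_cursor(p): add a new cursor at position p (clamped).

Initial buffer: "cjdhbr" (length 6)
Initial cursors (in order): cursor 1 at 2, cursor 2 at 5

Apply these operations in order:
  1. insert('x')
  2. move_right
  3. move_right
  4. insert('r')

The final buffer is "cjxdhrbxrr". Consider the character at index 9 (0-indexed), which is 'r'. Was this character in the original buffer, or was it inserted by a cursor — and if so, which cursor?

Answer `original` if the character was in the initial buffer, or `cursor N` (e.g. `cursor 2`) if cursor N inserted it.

Answer: cursor 2

Derivation:
After op 1 (insert('x')): buffer="cjxdhbxr" (len 8), cursors c1@3 c2@7, authorship ..1...2.
After op 2 (move_right): buffer="cjxdhbxr" (len 8), cursors c1@4 c2@8, authorship ..1...2.
After op 3 (move_right): buffer="cjxdhbxr" (len 8), cursors c1@5 c2@8, authorship ..1...2.
After op 4 (insert('r')): buffer="cjxdhrbxrr" (len 10), cursors c1@6 c2@10, authorship ..1..1.2.2
Authorship (.=original, N=cursor N): . . 1 . . 1 . 2 . 2
Index 9: author = 2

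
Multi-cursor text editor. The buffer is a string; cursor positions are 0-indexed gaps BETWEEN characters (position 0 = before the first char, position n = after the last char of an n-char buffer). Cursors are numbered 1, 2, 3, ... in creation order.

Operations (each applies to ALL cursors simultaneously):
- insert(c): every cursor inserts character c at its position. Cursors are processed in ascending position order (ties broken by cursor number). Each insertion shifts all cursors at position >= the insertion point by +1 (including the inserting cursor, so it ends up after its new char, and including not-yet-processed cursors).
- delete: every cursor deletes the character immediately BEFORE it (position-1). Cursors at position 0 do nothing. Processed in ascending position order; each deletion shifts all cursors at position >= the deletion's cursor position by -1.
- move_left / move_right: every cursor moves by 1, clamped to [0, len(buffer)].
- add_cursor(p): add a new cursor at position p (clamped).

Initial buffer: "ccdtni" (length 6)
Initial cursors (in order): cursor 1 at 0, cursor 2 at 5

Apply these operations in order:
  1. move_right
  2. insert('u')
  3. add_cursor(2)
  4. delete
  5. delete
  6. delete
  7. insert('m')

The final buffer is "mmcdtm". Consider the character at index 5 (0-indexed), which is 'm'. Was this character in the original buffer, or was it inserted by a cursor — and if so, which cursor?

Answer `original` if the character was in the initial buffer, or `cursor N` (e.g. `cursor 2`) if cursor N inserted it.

After op 1 (move_right): buffer="ccdtni" (len 6), cursors c1@1 c2@6, authorship ......
After op 2 (insert('u')): buffer="cucdtniu" (len 8), cursors c1@2 c2@8, authorship .1.....2
After op 3 (add_cursor(2)): buffer="cucdtniu" (len 8), cursors c1@2 c3@2 c2@8, authorship .1.....2
After op 4 (delete): buffer="cdtni" (len 5), cursors c1@0 c3@0 c2@5, authorship .....
After op 5 (delete): buffer="cdtn" (len 4), cursors c1@0 c3@0 c2@4, authorship ....
After op 6 (delete): buffer="cdt" (len 3), cursors c1@0 c3@0 c2@3, authorship ...
After op 7 (insert('m')): buffer="mmcdtm" (len 6), cursors c1@2 c3@2 c2@6, authorship 13...2
Authorship (.=original, N=cursor N): 1 3 . . . 2
Index 5: author = 2

Answer: cursor 2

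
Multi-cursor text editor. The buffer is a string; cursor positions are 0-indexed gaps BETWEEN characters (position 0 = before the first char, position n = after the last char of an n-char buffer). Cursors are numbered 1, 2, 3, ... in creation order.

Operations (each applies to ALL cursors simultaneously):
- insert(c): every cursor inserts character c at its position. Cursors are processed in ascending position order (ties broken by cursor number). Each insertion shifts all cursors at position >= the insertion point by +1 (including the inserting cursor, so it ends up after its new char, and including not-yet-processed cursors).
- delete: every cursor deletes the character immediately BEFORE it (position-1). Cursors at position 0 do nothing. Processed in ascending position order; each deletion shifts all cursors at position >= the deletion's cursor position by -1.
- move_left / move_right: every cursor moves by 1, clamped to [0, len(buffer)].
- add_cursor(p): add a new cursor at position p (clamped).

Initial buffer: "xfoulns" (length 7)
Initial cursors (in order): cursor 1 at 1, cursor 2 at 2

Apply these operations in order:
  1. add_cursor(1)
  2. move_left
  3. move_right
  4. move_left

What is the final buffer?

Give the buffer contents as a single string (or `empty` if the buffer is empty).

After op 1 (add_cursor(1)): buffer="xfoulns" (len 7), cursors c1@1 c3@1 c2@2, authorship .......
After op 2 (move_left): buffer="xfoulns" (len 7), cursors c1@0 c3@0 c2@1, authorship .......
After op 3 (move_right): buffer="xfoulns" (len 7), cursors c1@1 c3@1 c2@2, authorship .......
After op 4 (move_left): buffer="xfoulns" (len 7), cursors c1@0 c3@0 c2@1, authorship .......

Answer: xfoulns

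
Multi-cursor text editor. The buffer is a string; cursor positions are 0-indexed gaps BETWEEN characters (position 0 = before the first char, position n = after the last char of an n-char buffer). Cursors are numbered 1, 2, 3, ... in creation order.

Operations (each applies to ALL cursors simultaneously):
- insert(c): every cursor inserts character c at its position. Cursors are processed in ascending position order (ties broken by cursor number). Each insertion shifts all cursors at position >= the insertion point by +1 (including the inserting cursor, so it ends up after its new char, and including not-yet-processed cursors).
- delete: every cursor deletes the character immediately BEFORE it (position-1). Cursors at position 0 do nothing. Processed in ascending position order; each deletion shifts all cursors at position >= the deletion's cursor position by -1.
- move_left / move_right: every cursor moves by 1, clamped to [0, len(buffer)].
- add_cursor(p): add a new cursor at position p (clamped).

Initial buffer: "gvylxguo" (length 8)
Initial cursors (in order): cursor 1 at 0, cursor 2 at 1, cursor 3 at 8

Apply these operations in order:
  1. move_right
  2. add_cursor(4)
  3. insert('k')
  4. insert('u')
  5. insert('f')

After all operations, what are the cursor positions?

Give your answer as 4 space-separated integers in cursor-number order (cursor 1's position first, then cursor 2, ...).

After op 1 (move_right): buffer="gvylxguo" (len 8), cursors c1@1 c2@2 c3@8, authorship ........
After op 2 (add_cursor(4)): buffer="gvylxguo" (len 8), cursors c1@1 c2@2 c4@4 c3@8, authorship ........
After op 3 (insert('k')): buffer="gkvkylkxguok" (len 12), cursors c1@2 c2@4 c4@7 c3@12, authorship .1.2..4....3
After op 4 (insert('u')): buffer="gkuvkuylkuxguoku" (len 16), cursors c1@3 c2@6 c4@10 c3@16, authorship .11.22..44....33
After op 5 (insert('f')): buffer="gkufvkufylkufxguokuf" (len 20), cursors c1@4 c2@8 c4@13 c3@20, authorship .111.222..444....333

Answer: 4 8 20 13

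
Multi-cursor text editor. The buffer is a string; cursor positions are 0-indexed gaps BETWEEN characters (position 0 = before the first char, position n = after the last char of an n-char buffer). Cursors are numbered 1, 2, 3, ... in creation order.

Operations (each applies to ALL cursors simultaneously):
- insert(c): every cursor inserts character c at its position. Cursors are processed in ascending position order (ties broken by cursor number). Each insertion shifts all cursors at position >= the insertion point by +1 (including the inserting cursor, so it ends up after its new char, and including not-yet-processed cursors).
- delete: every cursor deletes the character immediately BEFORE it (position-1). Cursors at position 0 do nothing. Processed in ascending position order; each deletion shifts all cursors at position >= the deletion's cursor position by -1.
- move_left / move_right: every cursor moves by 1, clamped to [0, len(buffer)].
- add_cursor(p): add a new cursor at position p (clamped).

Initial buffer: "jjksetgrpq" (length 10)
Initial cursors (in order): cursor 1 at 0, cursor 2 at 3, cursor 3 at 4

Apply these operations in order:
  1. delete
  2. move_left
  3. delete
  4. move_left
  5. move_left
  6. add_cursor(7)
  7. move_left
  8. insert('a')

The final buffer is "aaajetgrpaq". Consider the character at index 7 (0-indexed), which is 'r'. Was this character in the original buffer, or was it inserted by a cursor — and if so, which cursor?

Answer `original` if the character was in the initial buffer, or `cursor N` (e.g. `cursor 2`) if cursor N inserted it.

Answer: original

Derivation:
After op 1 (delete): buffer="jjetgrpq" (len 8), cursors c1@0 c2@2 c3@2, authorship ........
After op 2 (move_left): buffer="jjetgrpq" (len 8), cursors c1@0 c2@1 c3@1, authorship ........
After op 3 (delete): buffer="jetgrpq" (len 7), cursors c1@0 c2@0 c3@0, authorship .......
After op 4 (move_left): buffer="jetgrpq" (len 7), cursors c1@0 c2@0 c3@0, authorship .......
After op 5 (move_left): buffer="jetgrpq" (len 7), cursors c1@0 c2@0 c3@0, authorship .......
After op 6 (add_cursor(7)): buffer="jetgrpq" (len 7), cursors c1@0 c2@0 c3@0 c4@7, authorship .......
After op 7 (move_left): buffer="jetgrpq" (len 7), cursors c1@0 c2@0 c3@0 c4@6, authorship .......
After op 8 (insert('a')): buffer="aaajetgrpaq" (len 11), cursors c1@3 c2@3 c3@3 c4@10, authorship 123......4.
Authorship (.=original, N=cursor N): 1 2 3 . . . . . . 4 .
Index 7: author = original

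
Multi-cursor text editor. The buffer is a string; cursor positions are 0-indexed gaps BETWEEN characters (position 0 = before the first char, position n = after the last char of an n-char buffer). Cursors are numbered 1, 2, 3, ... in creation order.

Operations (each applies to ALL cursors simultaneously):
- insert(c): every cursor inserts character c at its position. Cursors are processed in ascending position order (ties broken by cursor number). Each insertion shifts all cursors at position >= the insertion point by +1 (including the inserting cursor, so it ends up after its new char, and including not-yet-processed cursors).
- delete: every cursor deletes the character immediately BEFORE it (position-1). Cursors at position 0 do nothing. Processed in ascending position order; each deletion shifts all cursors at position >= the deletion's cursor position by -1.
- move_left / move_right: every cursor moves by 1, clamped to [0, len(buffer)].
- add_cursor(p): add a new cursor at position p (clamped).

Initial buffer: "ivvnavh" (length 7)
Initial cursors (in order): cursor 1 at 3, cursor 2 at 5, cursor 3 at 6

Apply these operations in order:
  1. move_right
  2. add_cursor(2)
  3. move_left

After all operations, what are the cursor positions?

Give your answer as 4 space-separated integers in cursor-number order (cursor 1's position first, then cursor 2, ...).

After op 1 (move_right): buffer="ivvnavh" (len 7), cursors c1@4 c2@6 c3@7, authorship .......
After op 2 (add_cursor(2)): buffer="ivvnavh" (len 7), cursors c4@2 c1@4 c2@6 c3@7, authorship .......
After op 3 (move_left): buffer="ivvnavh" (len 7), cursors c4@1 c1@3 c2@5 c3@6, authorship .......

Answer: 3 5 6 1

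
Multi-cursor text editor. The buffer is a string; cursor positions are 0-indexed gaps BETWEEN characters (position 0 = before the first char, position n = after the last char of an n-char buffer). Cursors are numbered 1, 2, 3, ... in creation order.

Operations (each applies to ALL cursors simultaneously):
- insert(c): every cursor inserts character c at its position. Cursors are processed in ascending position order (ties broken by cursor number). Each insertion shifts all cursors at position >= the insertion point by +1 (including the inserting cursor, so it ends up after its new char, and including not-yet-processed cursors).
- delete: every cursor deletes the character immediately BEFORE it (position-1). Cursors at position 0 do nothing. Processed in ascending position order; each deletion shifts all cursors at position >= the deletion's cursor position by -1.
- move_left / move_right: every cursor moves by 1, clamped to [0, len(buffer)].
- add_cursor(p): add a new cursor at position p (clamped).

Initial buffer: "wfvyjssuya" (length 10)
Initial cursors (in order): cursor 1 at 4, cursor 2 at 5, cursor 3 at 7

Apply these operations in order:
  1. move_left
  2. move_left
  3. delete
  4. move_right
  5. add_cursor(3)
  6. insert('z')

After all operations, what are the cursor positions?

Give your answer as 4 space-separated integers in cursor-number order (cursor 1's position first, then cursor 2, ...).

After op 1 (move_left): buffer="wfvyjssuya" (len 10), cursors c1@3 c2@4 c3@6, authorship ..........
After op 2 (move_left): buffer="wfvyjssuya" (len 10), cursors c1@2 c2@3 c3@5, authorship ..........
After op 3 (delete): buffer="wyssuya" (len 7), cursors c1@1 c2@1 c3@2, authorship .......
After op 4 (move_right): buffer="wyssuya" (len 7), cursors c1@2 c2@2 c3@3, authorship .......
After op 5 (add_cursor(3)): buffer="wyssuya" (len 7), cursors c1@2 c2@2 c3@3 c4@3, authorship .......
After op 6 (insert('z')): buffer="wyzzszzsuya" (len 11), cursors c1@4 c2@4 c3@7 c4@7, authorship ..12.34....

Answer: 4 4 7 7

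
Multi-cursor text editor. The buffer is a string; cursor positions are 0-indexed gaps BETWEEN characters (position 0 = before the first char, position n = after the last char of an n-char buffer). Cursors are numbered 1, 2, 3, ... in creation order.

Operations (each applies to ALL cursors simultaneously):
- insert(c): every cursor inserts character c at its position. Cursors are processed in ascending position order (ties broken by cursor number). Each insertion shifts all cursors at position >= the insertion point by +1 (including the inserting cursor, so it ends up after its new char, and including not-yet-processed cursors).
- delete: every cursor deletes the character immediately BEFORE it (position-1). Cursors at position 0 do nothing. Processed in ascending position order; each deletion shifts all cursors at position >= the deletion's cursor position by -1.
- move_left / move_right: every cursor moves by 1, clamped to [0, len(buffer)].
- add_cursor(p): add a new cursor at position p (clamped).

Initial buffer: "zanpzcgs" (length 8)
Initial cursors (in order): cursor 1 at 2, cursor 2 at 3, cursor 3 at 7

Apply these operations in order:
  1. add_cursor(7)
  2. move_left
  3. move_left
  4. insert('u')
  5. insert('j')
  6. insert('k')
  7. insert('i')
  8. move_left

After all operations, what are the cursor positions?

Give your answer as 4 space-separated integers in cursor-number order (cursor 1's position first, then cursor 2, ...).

After op 1 (add_cursor(7)): buffer="zanpzcgs" (len 8), cursors c1@2 c2@3 c3@7 c4@7, authorship ........
After op 2 (move_left): buffer="zanpzcgs" (len 8), cursors c1@1 c2@2 c3@6 c4@6, authorship ........
After op 3 (move_left): buffer="zanpzcgs" (len 8), cursors c1@0 c2@1 c3@5 c4@5, authorship ........
After op 4 (insert('u')): buffer="uzuanpzuucgs" (len 12), cursors c1@1 c2@3 c3@9 c4@9, authorship 1.2....34...
After op 5 (insert('j')): buffer="ujzujanpzuujjcgs" (len 16), cursors c1@2 c2@5 c3@13 c4@13, authorship 11.22....3434...
After op 6 (insert('k')): buffer="ujkzujkanpzuujjkkcgs" (len 20), cursors c1@3 c2@7 c3@17 c4@17, authorship 111.222....343434...
After op 7 (insert('i')): buffer="ujkizujkianpzuujjkkiicgs" (len 24), cursors c1@4 c2@9 c3@21 c4@21, authorship 1111.2222....34343434...
After op 8 (move_left): buffer="ujkizujkianpzuujjkkiicgs" (len 24), cursors c1@3 c2@8 c3@20 c4@20, authorship 1111.2222....34343434...

Answer: 3 8 20 20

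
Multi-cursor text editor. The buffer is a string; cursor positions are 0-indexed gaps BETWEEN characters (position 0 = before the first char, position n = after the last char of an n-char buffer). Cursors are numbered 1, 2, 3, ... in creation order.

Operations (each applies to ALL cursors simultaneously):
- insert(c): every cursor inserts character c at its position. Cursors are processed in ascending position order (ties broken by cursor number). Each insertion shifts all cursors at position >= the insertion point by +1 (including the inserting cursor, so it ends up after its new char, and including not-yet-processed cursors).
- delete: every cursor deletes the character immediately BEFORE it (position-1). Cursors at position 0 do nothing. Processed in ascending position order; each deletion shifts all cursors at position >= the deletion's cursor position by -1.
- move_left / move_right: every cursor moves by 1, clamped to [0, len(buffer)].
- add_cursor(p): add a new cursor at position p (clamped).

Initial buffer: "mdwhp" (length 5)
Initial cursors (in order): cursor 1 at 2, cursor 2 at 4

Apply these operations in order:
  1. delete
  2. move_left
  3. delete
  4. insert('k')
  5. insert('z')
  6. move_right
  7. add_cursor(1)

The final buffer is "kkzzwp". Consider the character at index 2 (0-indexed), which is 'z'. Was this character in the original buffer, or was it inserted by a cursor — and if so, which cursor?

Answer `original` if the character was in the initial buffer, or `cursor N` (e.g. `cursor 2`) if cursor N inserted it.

Answer: cursor 1

Derivation:
After op 1 (delete): buffer="mwp" (len 3), cursors c1@1 c2@2, authorship ...
After op 2 (move_left): buffer="mwp" (len 3), cursors c1@0 c2@1, authorship ...
After op 3 (delete): buffer="wp" (len 2), cursors c1@0 c2@0, authorship ..
After op 4 (insert('k')): buffer="kkwp" (len 4), cursors c1@2 c2@2, authorship 12..
After op 5 (insert('z')): buffer="kkzzwp" (len 6), cursors c1@4 c2@4, authorship 1212..
After op 6 (move_right): buffer="kkzzwp" (len 6), cursors c1@5 c2@5, authorship 1212..
After op 7 (add_cursor(1)): buffer="kkzzwp" (len 6), cursors c3@1 c1@5 c2@5, authorship 1212..
Authorship (.=original, N=cursor N): 1 2 1 2 . .
Index 2: author = 1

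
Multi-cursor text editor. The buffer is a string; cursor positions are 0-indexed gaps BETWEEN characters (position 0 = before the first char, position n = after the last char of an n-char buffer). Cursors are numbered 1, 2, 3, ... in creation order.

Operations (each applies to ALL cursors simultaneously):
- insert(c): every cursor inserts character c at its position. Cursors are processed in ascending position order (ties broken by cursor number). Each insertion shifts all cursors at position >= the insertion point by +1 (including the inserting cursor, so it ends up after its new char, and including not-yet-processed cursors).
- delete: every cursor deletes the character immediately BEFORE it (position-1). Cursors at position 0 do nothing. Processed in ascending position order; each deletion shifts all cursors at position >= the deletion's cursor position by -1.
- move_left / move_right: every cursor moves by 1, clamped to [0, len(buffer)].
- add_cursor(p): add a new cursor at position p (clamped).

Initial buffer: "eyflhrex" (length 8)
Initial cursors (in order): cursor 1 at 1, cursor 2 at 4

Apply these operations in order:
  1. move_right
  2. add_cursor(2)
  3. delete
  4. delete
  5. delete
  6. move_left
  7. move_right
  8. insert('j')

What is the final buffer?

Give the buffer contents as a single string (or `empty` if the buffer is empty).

Answer: rjjjex

Derivation:
After op 1 (move_right): buffer="eyflhrex" (len 8), cursors c1@2 c2@5, authorship ........
After op 2 (add_cursor(2)): buffer="eyflhrex" (len 8), cursors c1@2 c3@2 c2@5, authorship ........
After op 3 (delete): buffer="flrex" (len 5), cursors c1@0 c3@0 c2@2, authorship .....
After op 4 (delete): buffer="frex" (len 4), cursors c1@0 c3@0 c2@1, authorship ....
After op 5 (delete): buffer="rex" (len 3), cursors c1@0 c2@0 c3@0, authorship ...
After op 6 (move_left): buffer="rex" (len 3), cursors c1@0 c2@0 c3@0, authorship ...
After op 7 (move_right): buffer="rex" (len 3), cursors c1@1 c2@1 c3@1, authorship ...
After op 8 (insert('j')): buffer="rjjjex" (len 6), cursors c1@4 c2@4 c3@4, authorship .123..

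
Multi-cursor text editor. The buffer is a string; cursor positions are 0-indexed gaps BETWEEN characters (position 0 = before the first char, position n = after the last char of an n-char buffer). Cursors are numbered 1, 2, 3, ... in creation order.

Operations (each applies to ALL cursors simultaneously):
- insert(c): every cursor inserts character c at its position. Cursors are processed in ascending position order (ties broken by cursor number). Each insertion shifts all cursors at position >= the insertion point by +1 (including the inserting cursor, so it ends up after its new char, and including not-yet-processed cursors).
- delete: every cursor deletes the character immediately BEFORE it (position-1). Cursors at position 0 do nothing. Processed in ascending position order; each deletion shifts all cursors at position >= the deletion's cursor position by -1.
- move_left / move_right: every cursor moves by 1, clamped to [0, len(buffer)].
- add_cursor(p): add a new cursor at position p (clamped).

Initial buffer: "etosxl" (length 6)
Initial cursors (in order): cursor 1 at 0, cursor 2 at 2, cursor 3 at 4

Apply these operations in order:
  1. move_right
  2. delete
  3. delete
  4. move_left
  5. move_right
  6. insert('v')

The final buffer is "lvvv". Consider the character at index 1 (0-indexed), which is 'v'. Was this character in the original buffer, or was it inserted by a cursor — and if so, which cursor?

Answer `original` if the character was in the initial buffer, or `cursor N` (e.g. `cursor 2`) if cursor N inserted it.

Answer: cursor 1

Derivation:
After op 1 (move_right): buffer="etosxl" (len 6), cursors c1@1 c2@3 c3@5, authorship ......
After op 2 (delete): buffer="tsl" (len 3), cursors c1@0 c2@1 c3@2, authorship ...
After op 3 (delete): buffer="l" (len 1), cursors c1@0 c2@0 c3@0, authorship .
After op 4 (move_left): buffer="l" (len 1), cursors c1@0 c2@0 c3@0, authorship .
After op 5 (move_right): buffer="l" (len 1), cursors c1@1 c2@1 c3@1, authorship .
After op 6 (insert('v')): buffer="lvvv" (len 4), cursors c1@4 c2@4 c3@4, authorship .123
Authorship (.=original, N=cursor N): . 1 2 3
Index 1: author = 1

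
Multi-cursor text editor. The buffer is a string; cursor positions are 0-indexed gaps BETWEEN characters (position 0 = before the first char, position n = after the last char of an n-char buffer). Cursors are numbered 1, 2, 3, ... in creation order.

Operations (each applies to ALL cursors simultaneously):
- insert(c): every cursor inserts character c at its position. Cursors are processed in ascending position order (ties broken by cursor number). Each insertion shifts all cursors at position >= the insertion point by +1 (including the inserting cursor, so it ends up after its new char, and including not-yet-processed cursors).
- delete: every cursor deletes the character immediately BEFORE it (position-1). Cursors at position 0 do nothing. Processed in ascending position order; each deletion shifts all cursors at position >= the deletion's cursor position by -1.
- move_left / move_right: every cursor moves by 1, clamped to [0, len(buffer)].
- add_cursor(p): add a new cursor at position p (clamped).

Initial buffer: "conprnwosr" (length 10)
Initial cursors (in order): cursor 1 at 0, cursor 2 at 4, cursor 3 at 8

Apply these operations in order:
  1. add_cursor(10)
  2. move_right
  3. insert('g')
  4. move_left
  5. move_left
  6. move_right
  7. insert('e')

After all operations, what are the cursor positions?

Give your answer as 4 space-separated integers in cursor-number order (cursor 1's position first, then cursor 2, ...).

After op 1 (add_cursor(10)): buffer="conprnwosr" (len 10), cursors c1@0 c2@4 c3@8 c4@10, authorship ..........
After op 2 (move_right): buffer="conprnwosr" (len 10), cursors c1@1 c2@5 c3@9 c4@10, authorship ..........
After op 3 (insert('g')): buffer="cgonprgnwosgrg" (len 14), cursors c1@2 c2@7 c3@12 c4@14, authorship .1....2....3.4
After op 4 (move_left): buffer="cgonprgnwosgrg" (len 14), cursors c1@1 c2@6 c3@11 c4@13, authorship .1....2....3.4
After op 5 (move_left): buffer="cgonprgnwosgrg" (len 14), cursors c1@0 c2@5 c3@10 c4@12, authorship .1....2....3.4
After op 6 (move_right): buffer="cgonprgnwosgrg" (len 14), cursors c1@1 c2@6 c3@11 c4@13, authorship .1....2....3.4
After op 7 (insert('e')): buffer="cegonpregnwosegreg" (len 18), cursors c1@2 c2@8 c3@14 c4@17, authorship .11....22....33.44

Answer: 2 8 14 17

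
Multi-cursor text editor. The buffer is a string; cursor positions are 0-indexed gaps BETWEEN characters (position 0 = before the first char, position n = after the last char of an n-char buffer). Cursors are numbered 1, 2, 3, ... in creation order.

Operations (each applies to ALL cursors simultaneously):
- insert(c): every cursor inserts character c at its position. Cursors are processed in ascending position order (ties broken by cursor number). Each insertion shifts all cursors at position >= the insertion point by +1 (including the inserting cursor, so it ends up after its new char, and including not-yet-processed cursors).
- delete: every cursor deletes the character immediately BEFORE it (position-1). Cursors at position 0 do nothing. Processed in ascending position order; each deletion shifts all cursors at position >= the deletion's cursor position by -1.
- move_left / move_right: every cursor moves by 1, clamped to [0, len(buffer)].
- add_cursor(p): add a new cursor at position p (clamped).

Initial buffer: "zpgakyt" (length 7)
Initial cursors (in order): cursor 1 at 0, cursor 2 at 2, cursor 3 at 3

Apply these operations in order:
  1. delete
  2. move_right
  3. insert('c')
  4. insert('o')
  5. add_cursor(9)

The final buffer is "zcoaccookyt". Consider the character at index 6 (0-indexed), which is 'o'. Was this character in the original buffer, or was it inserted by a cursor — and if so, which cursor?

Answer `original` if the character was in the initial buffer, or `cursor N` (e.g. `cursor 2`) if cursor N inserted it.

After op 1 (delete): buffer="zakyt" (len 5), cursors c1@0 c2@1 c3@1, authorship .....
After op 2 (move_right): buffer="zakyt" (len 5), cursors c1@1 c2@2 c3@2, authorship .....
After op 3 (insert('c')): buffer="zcacckyt" (len 8), cursors c1@2 c2@5 c3@5, authorship .1.23...
After op 4 (insert('o')): buffer="zcoaccookyt" (len 11), cursors c1@3 c2@8 c3@8, authorship .11.2323...
After op 5 (add_cursor(9)): buffer="zcoaccookyt" (len 11), cursors c1@3 c2@8 c3@8 c4@9, authorship .11.2323...
Authorship (.=original, N=cursor N): . 1 1 . 2 3 2 3 . . .
Index 6: author = 2

Answer: cursor 2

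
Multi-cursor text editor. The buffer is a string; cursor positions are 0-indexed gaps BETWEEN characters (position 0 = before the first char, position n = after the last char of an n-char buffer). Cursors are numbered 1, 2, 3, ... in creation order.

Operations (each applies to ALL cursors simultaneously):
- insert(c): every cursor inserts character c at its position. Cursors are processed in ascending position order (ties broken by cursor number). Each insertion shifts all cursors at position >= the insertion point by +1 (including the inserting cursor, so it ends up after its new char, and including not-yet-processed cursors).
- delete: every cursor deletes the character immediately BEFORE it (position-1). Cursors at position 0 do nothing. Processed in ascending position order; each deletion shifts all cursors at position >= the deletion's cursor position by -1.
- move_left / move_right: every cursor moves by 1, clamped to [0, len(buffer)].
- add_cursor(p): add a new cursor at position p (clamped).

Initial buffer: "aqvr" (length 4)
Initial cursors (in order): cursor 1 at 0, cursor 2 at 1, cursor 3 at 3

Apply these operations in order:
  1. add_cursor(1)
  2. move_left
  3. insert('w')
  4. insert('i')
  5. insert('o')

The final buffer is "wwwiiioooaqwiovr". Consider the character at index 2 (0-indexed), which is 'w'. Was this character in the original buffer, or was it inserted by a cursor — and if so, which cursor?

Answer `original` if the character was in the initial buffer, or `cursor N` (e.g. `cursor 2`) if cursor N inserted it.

After op 1 (add_cursor(1)): buffer="aqvr" (len 4), cursors c1@0 c2@1 c4@1 c3@3, authorship ....
After op 2 (move_left): buffer="aqvr" (len 4), cursors c1@0 c2@0 c4@0 c3@2, authorship ....
After op 3 (insert('w')): buffer="wwwaqwvr" (len 8), cursors c1@3 c2@3 c4@3 c3@6, authorship 124..3..
After op 4 (insert('i')): buffer="wwwiiiaqwivr" (len 12), cursors c1@6 c2@6 c4@6 c3@10, authorship 124124..33..
After op 5 (insert('o')): buffer="wwwiiioooaqwiovr" (len 16), cursors c1@9 c2@9 c4@9 c3@14, authorship 124124124..333..
Authorship (.=original, N=cursor N): 1 2 4 1 2 4 1 2 4 . . 3 3 3 . .
Index 2: author = 4

Answer: cursor 4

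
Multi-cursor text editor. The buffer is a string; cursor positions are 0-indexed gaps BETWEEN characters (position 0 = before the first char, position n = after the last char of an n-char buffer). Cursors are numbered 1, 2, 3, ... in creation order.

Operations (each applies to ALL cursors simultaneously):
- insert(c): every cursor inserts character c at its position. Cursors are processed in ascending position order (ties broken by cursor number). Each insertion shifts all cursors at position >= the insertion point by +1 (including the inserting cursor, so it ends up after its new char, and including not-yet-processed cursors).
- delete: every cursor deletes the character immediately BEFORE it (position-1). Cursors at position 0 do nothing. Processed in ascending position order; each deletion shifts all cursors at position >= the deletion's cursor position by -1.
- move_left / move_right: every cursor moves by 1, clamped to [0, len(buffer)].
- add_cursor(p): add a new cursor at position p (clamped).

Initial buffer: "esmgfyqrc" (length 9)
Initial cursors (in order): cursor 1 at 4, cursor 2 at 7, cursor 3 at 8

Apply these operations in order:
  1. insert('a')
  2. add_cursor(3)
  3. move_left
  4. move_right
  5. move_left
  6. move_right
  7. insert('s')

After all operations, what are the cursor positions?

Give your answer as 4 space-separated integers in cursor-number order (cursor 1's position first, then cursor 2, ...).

After op 1 (insert('a')): buffer="esmgafyqarac" (len 12), cursors c1@5 c2@9 c3@11, authorship ....1...2.3.
After op 2 (add_cursor(3)): buffer="esmgafyqarac" (len 12), cursors c4@3 c1@5 c2@9 c3@11, authorship ....1...2.3.
After op 3 (move_left): buffer="esmgafyqarac" (len 12), cursors c4@2 c1@4 c2@8 c3@10, authorship ....1...2.3.
After op 4 (move_right): buffer="esmgafyqarac" (len 12), cursors c4@3 c1@5 c2@9 c3@11, authorship ....1...2.3.
After op 5 (move_left): buffer="esmgafyqarac" (len 12), cursors c4@2 c1@4 c2@8 c3@10, authorship ....1...2.3.
After op 6 (move_right): buffer="esmgafyqarac" (len 12), cursors c4@3 c1@5 c2@9 c3@11, authorship ....1...2.3.
After op 7 (insert('s')): buffer="esmsgasfyqasrasc" (len 16), cursors c4@4 c1@7 c2@12 c3@15, authorship ...4.11...22.33.

Answer: 7 12 15 4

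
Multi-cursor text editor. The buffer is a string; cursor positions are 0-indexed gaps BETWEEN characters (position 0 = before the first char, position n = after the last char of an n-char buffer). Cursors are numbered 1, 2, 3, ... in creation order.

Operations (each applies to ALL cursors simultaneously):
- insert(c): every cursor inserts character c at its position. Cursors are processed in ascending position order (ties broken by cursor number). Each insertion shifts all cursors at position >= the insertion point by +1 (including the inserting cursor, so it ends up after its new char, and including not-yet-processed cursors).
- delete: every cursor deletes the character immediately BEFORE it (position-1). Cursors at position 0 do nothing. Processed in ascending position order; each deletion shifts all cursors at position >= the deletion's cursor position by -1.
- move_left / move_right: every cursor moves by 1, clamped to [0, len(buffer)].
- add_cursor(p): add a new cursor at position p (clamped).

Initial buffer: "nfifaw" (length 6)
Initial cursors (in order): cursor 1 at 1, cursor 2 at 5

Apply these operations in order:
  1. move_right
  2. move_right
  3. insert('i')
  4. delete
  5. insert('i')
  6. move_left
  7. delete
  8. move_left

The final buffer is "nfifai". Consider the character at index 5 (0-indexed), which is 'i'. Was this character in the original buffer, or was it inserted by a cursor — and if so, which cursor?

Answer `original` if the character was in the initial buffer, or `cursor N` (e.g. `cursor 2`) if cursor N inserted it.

Answer: cursor 2

Derivation:
After op 1 (move_right): buffer="nfifaw" (len 6), cursors c1@2 c2@6, authorship ......
After op 2 (move_right): buffer="nfifaw" (len 6), cursors c1@3 c2@6, authorship ......
After op 3 (insert('i')): buffer="nfiifawi" (len 8), cursors c1@4 c2@8, authorship ...1...2
After op 4 (delete): buffer="nfifaw" (len 6), cursors c1@3 c2@6, authorship ......
After op 5 (insert('i')): buffer="nfiifawi" (len 8), cursors c1@4 c2@8, authorship ...1...2
After op 6 (move_left): buffer="nfiifawi" (len 8), cursors c1@3 c2@7, authorship ...1...2
After op 7 (delete): buffer="nfifai" (len 6), cursors c1@2 c2@5, authorship ..1..2
After op 8 (move_left): buffer="nfifai" (len 6), cursors c1@1 c2@4, authorship ..1..2
Authorship (.=original, N=cursor N): . . 1 . . 2
Index 5: author = 2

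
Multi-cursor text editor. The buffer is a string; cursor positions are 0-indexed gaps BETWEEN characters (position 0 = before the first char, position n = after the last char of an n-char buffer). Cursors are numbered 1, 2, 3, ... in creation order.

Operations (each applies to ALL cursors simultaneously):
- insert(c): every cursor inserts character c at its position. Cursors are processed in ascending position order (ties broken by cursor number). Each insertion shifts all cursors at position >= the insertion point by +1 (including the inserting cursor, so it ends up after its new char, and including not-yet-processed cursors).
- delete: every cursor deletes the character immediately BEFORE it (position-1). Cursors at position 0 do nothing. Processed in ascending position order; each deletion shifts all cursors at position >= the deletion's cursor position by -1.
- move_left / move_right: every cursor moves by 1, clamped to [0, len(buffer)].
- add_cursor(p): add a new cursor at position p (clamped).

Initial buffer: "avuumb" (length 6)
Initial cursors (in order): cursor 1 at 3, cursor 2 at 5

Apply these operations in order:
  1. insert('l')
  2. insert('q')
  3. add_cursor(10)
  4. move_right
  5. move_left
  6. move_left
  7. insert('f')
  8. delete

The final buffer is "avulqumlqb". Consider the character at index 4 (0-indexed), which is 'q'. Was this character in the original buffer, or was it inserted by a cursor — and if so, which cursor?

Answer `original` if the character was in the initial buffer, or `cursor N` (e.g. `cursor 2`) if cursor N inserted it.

Answer: cursor 1

Derivation:
After op 1 (insert('l')): buffer="avulumlb" (len 8), cursors c1@4 c2@7, authorship ...1..2.
After op 2 (insert('q')): buffer="avulqumlqb" (len 10), cursors c1@5 c2@9, authorship ...11..22.
After op 3 (add_cursor(10)): buffer="avulqumlqb" (len 10), cursors c1@5 c2@9 c3@10, authorship ...11..22.
After op 4 (move_right): buffer="avulqumlqb" (len 10), cursors c1@6 c2@10 c3@10, authorship ...11..22.
After op 5 (move_left): buffer="avulqumlqb" (len 10), cursors c1@5 c2@9 c3@9, authorship ...11..22.
After op 6 (move_left): buffer="avulqumlqb" (len 10), cursors c1@4 c2@8 c3@8, authorship ...11..22.
After op 7 (insert('f')): buffer="avulfqumlffqb" (len 13), cursors c1@5 c2@11 c3@11, authorship ...111..2232.
After op 8 (delete): buffer="avulqumlqb" (len 10), cursors c1@4 c2@8 c3@8, authorship ...11..22.
Authorship (.=original, N=cursor N): . . . 1 1 . . 2 2 .
Index 4: author = 1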